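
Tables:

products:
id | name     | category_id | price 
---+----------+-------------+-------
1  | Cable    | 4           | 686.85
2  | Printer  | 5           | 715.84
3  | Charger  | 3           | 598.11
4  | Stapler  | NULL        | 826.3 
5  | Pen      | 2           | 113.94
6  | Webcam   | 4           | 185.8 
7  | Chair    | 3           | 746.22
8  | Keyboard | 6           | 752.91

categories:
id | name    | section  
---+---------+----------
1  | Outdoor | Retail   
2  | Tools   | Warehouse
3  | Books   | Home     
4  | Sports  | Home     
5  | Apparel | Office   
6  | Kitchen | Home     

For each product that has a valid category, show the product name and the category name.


INNER JOIN keeps only products rows whose category_id matches an id in categories. Walk through each product:
  - product 1 (Cable): category_id=4 -> matches Sports
  - product 2 (Printer): category_id=5 -> matches Apparel
  - product 3 (Charger): category_id=3 -> matches Books
  - product 4 (Stapler): category_id=NULL, no match -> dropped
  - product 5 (Pen): category_id=2 -> matches Tools
  - product 6 (Webcam): category_id=4 -> matches Sports
  - product 7 (Chair): category_id=3 -> matches Books
  - product 8 (Keyboard): category_id=6 -> matches Kitchen
So 1 of 8 rows is dropped.

SQL:
SELECT a.name, b.name AS category
FROM products a
INNER JOIN categories b ON a.category_id = b.id

Result:
name     | category
---------+---------
Cable    | Sports  
Printer  | Apparel 
Charger  | Books   
Pen      | Tools   
Webcam   | Sports  
Chair    | Books   
Keyboard | Kitchen 


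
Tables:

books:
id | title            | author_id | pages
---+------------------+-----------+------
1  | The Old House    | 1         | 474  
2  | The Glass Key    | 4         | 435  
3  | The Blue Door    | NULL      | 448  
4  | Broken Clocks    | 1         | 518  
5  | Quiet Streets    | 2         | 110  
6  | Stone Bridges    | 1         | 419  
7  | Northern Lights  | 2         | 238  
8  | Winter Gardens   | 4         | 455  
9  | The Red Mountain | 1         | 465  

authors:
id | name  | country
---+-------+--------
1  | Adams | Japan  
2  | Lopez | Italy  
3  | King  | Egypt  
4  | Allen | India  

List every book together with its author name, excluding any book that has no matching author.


INNER JOIN keeps only books rows whose author_id matches an id in authors. Walk through each book:
  - book 1 (The Old House): author_id=1 -> matches Adams
  - book 2 (The Glass Key): author_id=4 -> matches Allen
  - book 3 (The Blue Door): author_id=NULL, no match -> dropped
  - book 4 (Broken Clocks): author_id=1 -> matches Adams
  - book 5 (Quiet Streets): author_id=2 -> matches Lopez
  - book 6 (Stone Bridges): author_id=1 -> matches Adams
  - book 7 (Northern Lights): author_id=2 -> matches Lopez
  - book 8 (Winter Gardens): author_id=4 -> matches Allen
  - book 9 (The Red Mountain): author_id=1 -> matches Adams
So 1 of 9 rows is dropped.

SQL:
SELECT a.title, b.name AS author
FROM books a
INNER JOIN authors b ON a.author_id = b.id

Result:
title            | author
-----------------+-------
The Old House    | Adams 
The Glass Key    | Allen 
Broken Clocks    | Adams 
Quiet Streets    | Lopez 
Stone Bridges    | Adams 
Northern Lights  | Lopez 
Winter Gardens   | Allen 
The Red Mountain | Adams 


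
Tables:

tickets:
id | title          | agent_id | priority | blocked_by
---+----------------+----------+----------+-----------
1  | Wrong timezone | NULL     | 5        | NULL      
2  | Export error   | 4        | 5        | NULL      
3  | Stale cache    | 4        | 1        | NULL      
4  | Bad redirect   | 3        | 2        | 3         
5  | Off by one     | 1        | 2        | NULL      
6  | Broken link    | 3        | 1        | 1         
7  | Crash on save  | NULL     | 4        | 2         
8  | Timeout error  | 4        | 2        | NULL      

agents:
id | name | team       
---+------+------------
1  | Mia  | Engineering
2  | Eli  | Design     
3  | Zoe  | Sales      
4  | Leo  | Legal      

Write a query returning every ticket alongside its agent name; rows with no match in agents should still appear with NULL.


LEFT JOIN keeps every row from tickets (the left table); where agent_id has no match in agents, the agent columns become NULL. Walk through each ticket:
  - ticket 1 (Wrong timezone): agent_id=NULL, no match -> kept with NULL
  - ticket 2 (Export error): agent_id=4 -> matches Leo
  - ticket 3 (Stale cache): agent_id=4 -> matches Leo
  - ticket 4 (Bad redirect): agent_id=3 -> matches Zoe
  - ticket 5 (Off by one): agent_id=1 -> matches Mia
  - ticket 6 (Broken link): agent_id=3 -> matches Zoe
  - ticket 7 (Crash on save): agent_id=NULL, no match -> kept with NULL
  - ticket 8 (Timeout error): agent_id=4 -> matches Leo
All 8 rows appear; 2 have NULL agent.

SQL:
SELECT a.title, b.name AS agent
FROM tickets a
LEFT JOIN agents b ON a.agent_id = b.id

Result:
title          | agent
---------------+------
Wrong timezone | NULL 
Export error   | Leo  
Stale cache    | Leo  
Bad redirect   | Zoe  
Off by one     | Mia  
Broken link    | Zoe  
Crash on save  | NULL 
Timeout error  | Leo  


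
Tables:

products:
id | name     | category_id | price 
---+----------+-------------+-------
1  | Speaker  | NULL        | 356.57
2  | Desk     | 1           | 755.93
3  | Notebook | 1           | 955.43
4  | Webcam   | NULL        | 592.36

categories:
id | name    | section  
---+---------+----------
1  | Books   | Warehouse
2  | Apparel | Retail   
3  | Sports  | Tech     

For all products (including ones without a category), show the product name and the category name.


LEFT JOIN keeps every row from products (the left table); where category_id has no match in categories, the category columns become NULL. Walk through each product:
  - product 1 (Speaker): category_id=NULL, no match -> kept with NULL
  - product 2 (Desk): category_id=1 -> matches Books
  - product 3 (Notebook): category_id=1 -> matches Books
  - product 4 (Webcam): category_id=NULL, no match -> kept with NULL
All 4 rows appear; 2 have NULL category.

SQL:
SELECT a.name, b.name AS category
FROM products a
LEFT JOIN categories b ON a.category_id = b.id

Result:
name     | category
---------+---------
Speaker  | NULL    
Desk     | Books   
Notebook | Books   
Webcam   | NULL    


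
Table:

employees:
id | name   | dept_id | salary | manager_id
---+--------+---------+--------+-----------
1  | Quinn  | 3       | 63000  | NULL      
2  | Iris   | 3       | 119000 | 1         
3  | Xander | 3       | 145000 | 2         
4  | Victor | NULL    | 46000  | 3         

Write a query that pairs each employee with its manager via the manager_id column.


This is a self-join: employees is joined to a second copy of itself, matching each row's manager_id to another row's id. Use LEFT JOIN so rows with manager_id=NULL are kept.
  - employee 1 (Quinn): manager_id=NULL -> NULL
  - employee 2 (Iris): manager_id=1 -> Quinn
  - employee 3 (Xander): manager_id=2 -> Iris
  - employee 4 (Victor): manager_id=3 -> Xander

SQL:
SELECT a.name AS item, b.name AS manager
FROM employees a
LEFT JOIN employees b ON a.manager_id = b.id

Result:
item   | manager
-------+--------
Quinn  | NULL   
Iris   | Quinn  
Xander | Iris   
Victor | Xander 


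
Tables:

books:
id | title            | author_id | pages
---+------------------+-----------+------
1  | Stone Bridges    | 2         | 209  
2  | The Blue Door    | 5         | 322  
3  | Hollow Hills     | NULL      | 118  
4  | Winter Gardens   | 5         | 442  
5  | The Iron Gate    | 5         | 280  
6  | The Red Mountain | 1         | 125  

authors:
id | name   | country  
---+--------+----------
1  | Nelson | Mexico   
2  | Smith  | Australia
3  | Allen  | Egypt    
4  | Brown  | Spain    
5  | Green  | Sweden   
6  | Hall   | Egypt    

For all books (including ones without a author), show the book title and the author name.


LEFT JOIN keeps every row from books (the left table); where author_id has no match in authors, the author columns become NULL. Walk through each book:
  - book 1 (Stone Bridges): author_id=2 -> matches Smith
  - book 2 (The Blue Door): author_id=5 -> matches Green
  - book 3 (Hollow Hills): author_id=NULL, no match -> kept with NULL
  - book 4 (Winter Gardens): author_id=5 -> matches Green
  - book 5 (The Iron Gate): author_id=5 -> matches Green
  - book 6 (The Red Mountain): author_id=1 -> matches Nelson
All 6 rows appear; 1 has NULL author.

SQL:
SELECT a.title, b.name AS author
FROM books a
LEFT JOIN authors b ON a.author_id = b.id

Result:
title            | author
-----------------+-------
Stone Bridges    | Smith 
The Blue Door    | Green 
Hollow Hills     | NULL  
Winter Gardens   | Green 
The Iron Gate    | Green 
The Red Mountain | Nelson


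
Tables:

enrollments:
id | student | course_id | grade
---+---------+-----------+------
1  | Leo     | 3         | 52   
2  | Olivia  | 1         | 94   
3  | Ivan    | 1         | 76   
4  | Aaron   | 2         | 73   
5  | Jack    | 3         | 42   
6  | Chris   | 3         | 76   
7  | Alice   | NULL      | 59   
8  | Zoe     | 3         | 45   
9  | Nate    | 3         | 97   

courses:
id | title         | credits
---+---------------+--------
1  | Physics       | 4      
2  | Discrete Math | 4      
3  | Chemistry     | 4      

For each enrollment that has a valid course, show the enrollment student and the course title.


INNER JOIN keeps only enrollments rows whose course_id matches an id in courses. Walk through each enrollment:
  - enrollment 1 (Leo): course_id=3 -> matches Chemistry
  - enrollment 2 (Olivia): course_id=1 -> matches Physics
  - enrollment 3 (Ivan): course_id=1 -> matches Physics
  - enrollment 4 (Aaron): course_id=2 -> matches Discrete Math
  - enrollment 5 (Jack): course_id=3 -> matches Chemistry
  - enrollment 6 (Chris): course_id=3 -> matches Chemistry
  - enrollment 7 (Alice): course_id=NULL, no match -> dropped
  - enrollment 8 (Zoe): course_id=3 -> matches Chemistry
  - enrollment 9 (Nate): course_id=3 -> matches Chemistry
So 1 of 9 rows is dropped.

SQL:
SELECT a.student, b.title AS course
FROM enrollments a
INNER JOIN courses b ON a.course_id = b.id

Result:
student | course       
--------+--------------
Leo     | Chemistry    
Olivia  | Physics      
Ivan    | Physics      
Aaron   | Discrete Math
Jack    | Chemistry    
Chris   | Chemistry    
Zoe     | Chemistry    
Nate    | Chemistry    


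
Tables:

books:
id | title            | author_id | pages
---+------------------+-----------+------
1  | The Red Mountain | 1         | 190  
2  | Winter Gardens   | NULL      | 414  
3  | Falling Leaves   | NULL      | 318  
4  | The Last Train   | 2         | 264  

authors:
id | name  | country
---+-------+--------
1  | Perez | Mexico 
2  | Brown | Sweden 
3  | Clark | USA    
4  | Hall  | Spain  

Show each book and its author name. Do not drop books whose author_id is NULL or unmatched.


LEFT JOIN keeps every row from books (the left table); where author_id has no match in authors, the author columns become NULL. Walk through each book:
  - book 1 (The Red Mountain): author_id=1 -> matches Perez
  - book 2 (Winter Gardens): author_id=NULL, no match -> kept with NULL
  - book 3 (Falling Leaves): author_id=NULL, no match -> kept with NULL
  - book 4 (The Last Train): author_id=2 -> matches Brown
All 4 rows appear; 2 have NULL author.

SQL:
SELECT a.title, b.name AS author
FROM books a
LEFT JOIN authors b ON a.author_id = b.id

Result:
title            | author
-----------------+-------
The Red Mountain | Perez 
Winter Gardens   | NULL  
Falling Leaves   | NULL  
The Last Train   | Brown 


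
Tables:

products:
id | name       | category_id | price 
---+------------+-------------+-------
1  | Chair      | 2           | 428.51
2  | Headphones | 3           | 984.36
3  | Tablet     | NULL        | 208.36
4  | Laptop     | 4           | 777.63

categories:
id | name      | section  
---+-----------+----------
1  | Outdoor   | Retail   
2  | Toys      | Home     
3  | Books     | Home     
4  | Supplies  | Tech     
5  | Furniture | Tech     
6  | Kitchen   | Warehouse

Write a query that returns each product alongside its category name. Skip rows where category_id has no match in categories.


INNER JOIN keeps only products rows whose category_id matches an id in categories. Walk through each product:
  - product 1 (Chair): category_id=2 -> matches Toys
  - product 2 (Headphones): category_id=3 -> matches Books
  - product 3 (Tablet): category_id=NULL, no match -> dropped
  - product 4 (Laptop): category_id=4 -> matches Supplies
So 1 of 4 rows is dropped.

SQL:
SELECT a.name, b.name AS category
FROM products a
INNER JOIN categories b ON a.category_id = b.id

Result:
name       | category
-----------+---------
Chair      | Toys    
Headphones | Books   
Laptop     | Supplies


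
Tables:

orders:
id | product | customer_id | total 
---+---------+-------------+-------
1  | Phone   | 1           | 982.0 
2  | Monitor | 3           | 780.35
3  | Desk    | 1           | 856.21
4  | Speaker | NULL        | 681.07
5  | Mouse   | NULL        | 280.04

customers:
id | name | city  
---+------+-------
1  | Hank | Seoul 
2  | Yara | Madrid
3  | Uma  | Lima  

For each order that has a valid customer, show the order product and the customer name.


INNER JOIN keeps only orders rows whose customer_id matches an id in customers. Walk through each order:
  - order 1 (Phone): customer_id=1 -> matches Hank
  - order 2 (Monitor): customer_id=3 -> matches Uma
  - order 3 (Desk): customer_id=1 -> matches Hank
  - order 4 (Speaker): customer_id=NULL, no match -> dropped
  - order 5 (Mouse): customer_id=NULL, no match -> dropped
So 2 of 5 rows are dropped.

SQL:
SELECT a.product, b.name AS customer
FROM orders a
INNER JOIN customers b ON a.customer_id = b.id

Result:
product | customer
--------+---------
Phone   | Hank    
Monitor | Uma     
Desk    | Hank    


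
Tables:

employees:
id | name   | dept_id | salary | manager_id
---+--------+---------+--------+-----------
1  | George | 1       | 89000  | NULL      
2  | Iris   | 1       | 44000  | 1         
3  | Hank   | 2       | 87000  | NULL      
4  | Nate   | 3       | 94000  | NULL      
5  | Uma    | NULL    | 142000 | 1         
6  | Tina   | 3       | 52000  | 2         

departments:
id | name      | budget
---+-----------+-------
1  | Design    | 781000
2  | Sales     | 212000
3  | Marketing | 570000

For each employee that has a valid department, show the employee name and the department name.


INNER JOIN keeps only employees rows whose dept_id matches an id in departments. Walk through each employee:
  - employee 1 (George): dept_id=1 -> matches Design
  - employee 2 (Iris): dept_id=1 -> matches Design
  - employee 3 (Hank): dept_id=2 -> matches Sales
  - employee 4 (Nate): dept_id=3 -> matches Marketing
  - employee 5 (Uma): dept_id=NULL, no match -> dropped
  - employee 6 (Tina): dept_id=3 -> matches Marketing
So 1 of 6 rows is dropped.

SQL:
SELECT a.name, b.name AS department
FROM employees a
INNER JOIN departments b ON a.dept_id = b.id

Result:
name   | department
-------+-----------
George | Design    
Iris   | Design    
Hank   | Sales     
Nate   | Marketing 
Tina   | Marketing 


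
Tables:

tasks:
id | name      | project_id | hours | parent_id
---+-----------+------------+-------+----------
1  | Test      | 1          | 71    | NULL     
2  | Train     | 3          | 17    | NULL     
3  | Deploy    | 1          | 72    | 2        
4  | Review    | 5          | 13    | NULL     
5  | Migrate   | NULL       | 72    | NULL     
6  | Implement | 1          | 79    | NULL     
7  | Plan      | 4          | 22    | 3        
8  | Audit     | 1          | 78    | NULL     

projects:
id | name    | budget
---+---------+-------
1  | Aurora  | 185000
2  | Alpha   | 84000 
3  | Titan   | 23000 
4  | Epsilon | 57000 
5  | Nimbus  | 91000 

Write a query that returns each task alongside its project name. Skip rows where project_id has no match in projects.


INNER JOIN keeps only tasks rows whose project_id matches an id in projects. Walk through each task:
  - task 1 (Test): project_id=1 -> matches Aurora
  - task 2 (Train): project_id=3 -> matches Titan
  - task 3 (Deploy): project_id=1 -> matches Aurora
  - task 4 (Review): project_id=5 -> matches Nimbus
  - task 5 (Migrate): project_id=NULL, no match -> dropped
  - task 6 (Implement): project_id=1 -> matches Aurora
  - task 7 (Plan): project_id=4 -> matches Epsilon
  - task 8 (Audit): project_id=1 -> matches Aurora
So 1 of 8 rows is dropped.

SQL:
SELECT a.name, b.name AS project
FROM tasks a
INNER JOIN projects b ON a.project_id = b.id

Result:
name      | project
----------+--------
Test      | Aurora 
Train     | Titan  
Deploy    | Aurora 
Review    | Nimbus 
Implement | Aurora 
Plan      | Epsilon
Audit     | Aurora 


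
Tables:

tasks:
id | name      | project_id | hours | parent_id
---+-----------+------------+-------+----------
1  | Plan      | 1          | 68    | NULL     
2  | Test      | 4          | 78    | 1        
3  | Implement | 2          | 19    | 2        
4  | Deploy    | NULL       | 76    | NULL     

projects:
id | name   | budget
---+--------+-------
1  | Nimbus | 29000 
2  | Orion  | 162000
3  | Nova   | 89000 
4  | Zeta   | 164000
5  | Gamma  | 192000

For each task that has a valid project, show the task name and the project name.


INNER JOIN keeps only tasks rows whose project_id matches an id in projects. Walk through each task:
  - task 1 (Plan): project_id=1 -> matches Nimbus
  - task 2 (Test): project_id=4 -> matches Zeta
  - task 3 (Implement): project_id=2 -> matches Orion
  - task 4 (Deploy): project_id=NULL, no match -> dropped
So 1 of 4 rows is dropped.

SQL:
SELECT a.name, b.name AS project
FROM tasks a
INNER JOIN projects b ON a.project_id = b.id

Result:
name      | project
----------+--------
Plan      | Nimbus 
Test      | Zeta   
Implement | Orion  


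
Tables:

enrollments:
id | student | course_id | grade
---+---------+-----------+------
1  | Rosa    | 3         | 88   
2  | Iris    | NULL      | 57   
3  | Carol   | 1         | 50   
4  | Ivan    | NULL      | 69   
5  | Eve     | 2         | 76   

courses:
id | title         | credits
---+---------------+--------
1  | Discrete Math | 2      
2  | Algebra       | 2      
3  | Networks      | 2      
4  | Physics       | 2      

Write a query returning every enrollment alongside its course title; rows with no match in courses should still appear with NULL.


LEFT JOIN keeps every row from enrollments (the left table); where course_id has no match in courses, the course columns become NULL. Walk through each enrollment:
  - enrollment 1 (Rosa): course_id=3 -> matches Networks
  - enrollment 2 (Iris): course_id=NULL, no match -> kept with NULL
  - enrollment 3 (Carol): course_id=1 -> matches Discrete Math
  - enrollment 4 (Ivan): course_id=NULL, no match -> kept with NULL
  - enrollment 5 (Eve): course_id=2 -> matches Algebra
All 5 rows appear; 2 have NULL course.

SQL:
SELECT a.student, b.title AS course
FROM enrollments a
LEFT JOIN courses b ON a.course_id = b.id

Result:
student | course       
--------+--------------
Rosa    | Networks     
Iris    | NULL         
Carol   | Discrete Math
Ivan    | NULL         
Eve     | Algebra      


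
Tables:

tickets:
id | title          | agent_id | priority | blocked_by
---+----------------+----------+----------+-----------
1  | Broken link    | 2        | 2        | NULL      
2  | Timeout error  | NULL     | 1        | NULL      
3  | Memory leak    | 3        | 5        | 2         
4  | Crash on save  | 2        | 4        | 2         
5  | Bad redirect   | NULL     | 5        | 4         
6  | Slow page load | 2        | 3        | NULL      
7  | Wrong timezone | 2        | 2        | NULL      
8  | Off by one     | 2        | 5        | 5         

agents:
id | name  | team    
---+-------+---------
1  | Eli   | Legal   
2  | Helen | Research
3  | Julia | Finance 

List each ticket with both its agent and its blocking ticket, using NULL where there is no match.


Two LEFT JOINs from the same base table tickets: one to agents via agent_id, one to tickets itself via blocked_by. Both are LEFT so every ticket is preserved.
Match against agents:
  - ticket 1 (Broken link): agent_id=2 -> matches Helen
  - ticket 2 (Timeout error): agent_id=NULL, no match -> kept with NULL
  - ticket 3 (Memory leak): agent_id=3 -> matches Julia
  - ticket 4 (Crash on save): agent_id=2 -> matches Helen
  - ticket 5 (Bad redirect): agent_id=NULL, no match -> kept with NULL
  - ticket 6 (Slow page load): agent_id=2 -> matches Helen
  - ticket 7 (Wrong timezone): agent_id=2 -> matches Helen
  - ticket 8 (Off by one): agent_id=2 -> matches Helen
Match against tickets (self):
  - ticket 1 (Broken link): blocked_by=NULL -> NULL
  - ticket 2 (Timeout error): blocked_by=NULL -> NULL
  - ticket 3 (Memory leak): blocked_by=2 -> Timeout error
  - ticket 4 (Crash on save): blocked_by=2 -> Timeout error
  - ticket 5 (Bad redirect): blocked_by=4 -> Crash on save
  - ticket 6 (Slow page load): blocked_by=NULL -> NULL
  - ticket 7 (Wrong timezone): blocked_by=NULL -> NULL
  - ticket 8 (Off by one): blocked_by=5 -> Bad redirect

SQL:
SELECT a.title, b.name AS agent, c.title AS blocked_by
FROM tickets a
LEFT JOIN agents b ON a.agent_id = b.id
LEFT JOIN tickets c ON a.blocked_by = c.id

Result:
title          | agent | blocked_by   
---------------+-------+--------------
Broken link    | Helen | NULL         
Timeout error  | NULL  | NULL         
Memory leak    | Julia | Timeout error
Crash on save  | Helen | Timeout error
Bad redirect   | NULL  | Crash on save
Slow page load | Helen | NULL         
Wrong timezone | Helen | NULL         
Off by one     | Helen | Bad redirect 


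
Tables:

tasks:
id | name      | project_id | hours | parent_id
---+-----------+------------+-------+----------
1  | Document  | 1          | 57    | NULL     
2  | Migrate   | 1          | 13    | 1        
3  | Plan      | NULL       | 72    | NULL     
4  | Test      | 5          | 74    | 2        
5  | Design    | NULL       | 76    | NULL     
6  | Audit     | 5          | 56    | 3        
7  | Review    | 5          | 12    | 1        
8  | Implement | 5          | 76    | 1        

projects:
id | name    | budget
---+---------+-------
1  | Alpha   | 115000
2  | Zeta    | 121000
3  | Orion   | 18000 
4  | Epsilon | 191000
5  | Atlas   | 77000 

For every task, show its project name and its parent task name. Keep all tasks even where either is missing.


Two LEFT JOINs from the same base table tasks: one to projects via project_id, one to tasks itself via parent_id. Both are LEFT so every task is preserved.
Match against projects:
  - task 1 (Document): project_id=1 -> matches Alpha
  - task 2 (Migrate): project_id=1 -> matches Alpha
  - task 3 (Plan): project_id=NULL, no match -> kept with NULL
  - task 4 (Test): project_id=5 -> matches Atlas
  - task 5 (Design): project_id=NULL, no match -> kept with NULL
  - task 6 (Audit): project_id=5 -> matches Atlas
  - task 7 (Review): project_id=5 -> matches Atlas
  - task 8 (Implement): project_id=5 -> matches Atlas
Match against tasks (self):
  - task 1 (Document): parent_id=NULL -> NULL
  - task 2 (Migrate): parent_id=1 -> Document
  - task 3 (Plan): parent_id=NULL -> NULL
  - task 4 (Test): parent_id=2 -> Migrate
  - task 5 (Design): parent_id=NULL -> NULL
  - task 6 (Audit): parent_id=3 -> Plan
  - task 7 (Review): parent_id=1 -> Document
  - task 8 (Implement): parent_id=1 -> Document

SQL:
SELECT a.name, b.name AS project, c.name AS parent
FROM tasks a
LEFT JOIN projects b ON a.project_id = b.id
LEFT JOIN tasks c ON a.parent_id = c.id

Result:
name      | project | parent  
----------+---------+---------
Document  | Alpha   | NULL    
Migrate   | Alpha   | Document
Plan      | NULL    | NULL    
Test      | Atlas   | Migrate 
Design    | NULL    | NULL    
Audit     | Atlas   | Plan    
Review    | Atlas   | Document
Implement | Atlas   | Document


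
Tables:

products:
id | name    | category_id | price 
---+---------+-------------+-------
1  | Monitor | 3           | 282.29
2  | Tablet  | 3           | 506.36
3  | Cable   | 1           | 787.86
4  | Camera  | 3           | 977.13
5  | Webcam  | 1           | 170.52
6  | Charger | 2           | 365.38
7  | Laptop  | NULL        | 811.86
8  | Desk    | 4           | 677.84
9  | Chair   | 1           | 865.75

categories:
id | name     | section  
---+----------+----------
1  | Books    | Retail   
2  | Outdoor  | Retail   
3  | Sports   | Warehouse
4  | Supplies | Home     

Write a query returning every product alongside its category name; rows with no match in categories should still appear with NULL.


LEFT JOIN keeps every row from products (the left table); where category_id has no match in categories, the category columns become NULL. Walk through each product:
  - product 1 (Monitor): category_id=3 -> matches Sports
  - product 2 (Tablet): category_id=3 -> matches Sports
  - product 3 (Cable): category_id=1 -> matches Books
  - product 4 (Camera): category_id=3 -> matches Sports
  - product 5 (Webcam): category_id=1 -> matches Books
  - product 6 (Charger): category_id=2 -> matches Outdoor
  - product 7 (Laptop): category_id=NULL, no match -> kept with NULL
  - product 8 (Desk): category_id=4 -> matches Supplies
  - product 9 (Chair): category_id=1 -> matches Books
All 9 rows appear; 1 has NULL category.

SQL:
SELECT a.name, b.name AS category
FROM products a
LEFT JOIN categories b ON a.category_id = b.id

Result:
name    | category
--------+---------
Monitor | Sports  
Tablet  | Sports  
Cable   | Books   
Camera  | Sports  
Webcam  | Books   
Charger | Outdoor 
Laptop  | NULL    
Desk    | Supplies
Chair   | Books   


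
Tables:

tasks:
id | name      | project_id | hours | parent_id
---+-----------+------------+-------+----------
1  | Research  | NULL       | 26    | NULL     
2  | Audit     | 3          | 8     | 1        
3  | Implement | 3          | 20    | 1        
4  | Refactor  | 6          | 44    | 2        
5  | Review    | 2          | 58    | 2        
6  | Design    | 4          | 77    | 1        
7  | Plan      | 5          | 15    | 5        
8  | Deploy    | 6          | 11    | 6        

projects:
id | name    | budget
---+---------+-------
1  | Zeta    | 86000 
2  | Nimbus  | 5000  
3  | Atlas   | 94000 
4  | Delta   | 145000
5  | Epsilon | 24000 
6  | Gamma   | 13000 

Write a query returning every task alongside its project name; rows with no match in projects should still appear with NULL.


LEFT JOIN keeps every row from tasks (the left table); where project_id has no match in projects, the project columns become NULL. Walk through each task:
  - task 1 (Research): project_id=NULL, no match -> kept with NULL
  - task 2 (Audit): project_id=3 -> matches Atlas
  - task 3 (Implement): project_id=3 -> matches Atlas
  - task 4 (Refactor): project_id=6 -> matches Gamma
  - task 5 (Review): project_id=2 -> matches Nimbus
  - task 6 (Design): project_id=4 -> matches Delta
  - task 7 (Plan): project_id=5 -> matches Epsilon
  - task 8 (Deploy): project_id=6 -> matches Gamma
All 8 rows appear; 1 has NULL project.

SQL:
SELECT a.name, b.name AS project
FROM tasks a
LEFT JOIN projects b ON a.project_id = b.id

Result:
name      | project
----------+--------
Research  | NULL   
Audit     | Atlas  
Implement | Atlas  
Refactor  | Gamma  
Review    | Nimbus 
Design    | Delta  
Plan      | Epsilon
Deploy    | Gamma  


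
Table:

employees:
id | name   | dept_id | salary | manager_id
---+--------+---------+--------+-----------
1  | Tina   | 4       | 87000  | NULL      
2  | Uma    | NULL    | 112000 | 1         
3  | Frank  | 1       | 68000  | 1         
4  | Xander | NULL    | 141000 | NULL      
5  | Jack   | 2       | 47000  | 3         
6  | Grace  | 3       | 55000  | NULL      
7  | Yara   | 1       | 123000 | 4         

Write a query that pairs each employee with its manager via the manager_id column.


This is a self-join: employees is joined to a second copy of itself, matching each row's manager_id to another row's id. Use LEFT JOIN so rows with manager_id=NULL are kept.
  - employee 1 (Tina): manager_id=NULL -> NULL
  - employee 2 (Uma): manager_id=1 -> Tina
  - employee 3 (Frank): manager_id=1 -> Tina
  - employee 4 (Xander): manager_id=NULL -> NULL
  - employee 5 (Jack): manager_id=3 -> Frank
  - employee 6 (Grace): manager_id=NULL -> NULL
  - employee 7 (Yara): manager_id=4 -> Xander

SQL:
SELECT a.name AS item, b.name AS manager
FROM employees a
LEFT JOIN employees b ON a.manager_id = b.id

Result:
item   | manager
-------+--------
Tina   | NULL   
Uma    | Tina   
Frank  | Tina   
Xander | NULL   
Jack   | Frank  
Grace  | NULL   
Yara   | Xander 


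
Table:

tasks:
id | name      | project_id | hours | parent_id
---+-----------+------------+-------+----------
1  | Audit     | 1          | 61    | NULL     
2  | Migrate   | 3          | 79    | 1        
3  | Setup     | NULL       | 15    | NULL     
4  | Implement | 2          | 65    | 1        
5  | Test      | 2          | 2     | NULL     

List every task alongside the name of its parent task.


This is a self-join: tasks is joined to a second copy of itself, matching each row's parent_id to another row's id. Use LEFT JOIN so rows with parent_id=NULL are kept.
  - task 1 (Audit): parent_id=NULL -> NULL
  - task 2 (Migrate): parent_id=1 -> Audit
  - task 3 (Setup): parent_id=NULL -> NULL
  - task 4 (Implement): parent_id=1 -> Audit
  - task 5 (Test): parent_id=NULL -> NULL

SQL:
SELECT a.name AS item, b.name AS parent
FROM tasks a
LEFT JOIN tasks b ON a.parent_id = b.id

Result:
item      | parent
----------+-------
Audit     | NULL  
Migrate   | Audit 
Setup     | NULL  
Implement | Audit 
Test      | NULL  


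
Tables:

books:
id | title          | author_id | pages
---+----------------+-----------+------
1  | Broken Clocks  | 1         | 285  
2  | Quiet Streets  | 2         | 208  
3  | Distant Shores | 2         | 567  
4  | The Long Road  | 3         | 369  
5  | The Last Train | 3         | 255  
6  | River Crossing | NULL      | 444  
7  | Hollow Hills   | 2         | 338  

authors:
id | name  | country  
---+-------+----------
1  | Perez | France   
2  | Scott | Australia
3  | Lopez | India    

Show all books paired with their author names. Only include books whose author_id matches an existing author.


INNER JOIN keeps only books rows whose author_id matches an id in authors. Walk through each book:
  - book 1 (Broken Clocks): author_id=1 -> matches Perez
  - book 2 (Quiet Streets): author_id=2 -> matches Scott
  - book 3 (Distant Shores): author_id=2 -> matches Scott
  - book 4 (The Long Road): author_id=3 -> matches Lopez
  - book 5 (The Last Train): author_id=3 -> matches Lopez
  - book 6 (River Crossing): author_id=NULL, no match -> dropped
  - book 7 (Hollow Hills): author_id=2 -> matches Scott
So 1 of 7 rows is dropped.

SQL:
SELECT a.title, b.name AS author
FROM books a
INNER JOIN authors b ON a.author_id = b.id

Result:
title          | author
---------------+-------
Broken Clocks  | Perez 
Quiet Streets  | Scott 
Distant Shores | Scott 
The Long Road  | Lopez 
The Last Train | Lopez 
Hollow Hills   | Scott 


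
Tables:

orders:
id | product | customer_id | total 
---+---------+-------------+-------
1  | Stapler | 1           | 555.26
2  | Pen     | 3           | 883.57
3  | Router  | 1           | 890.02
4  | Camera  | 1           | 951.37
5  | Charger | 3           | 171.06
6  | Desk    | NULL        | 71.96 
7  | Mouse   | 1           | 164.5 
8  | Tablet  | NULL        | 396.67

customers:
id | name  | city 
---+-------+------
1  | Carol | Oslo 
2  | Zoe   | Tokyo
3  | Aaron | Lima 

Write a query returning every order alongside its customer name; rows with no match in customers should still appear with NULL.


LEFT JOIN keeps every row from orders (the left table); where customer_id has no match in customers, the customer columns become NULL. Walk through each order:
  - order 1 (Stapler): customer_id=1 -> matches Carol
  - order 2 (Pen): customer_id=3 -> matches Aaron
  - order 3 (Router): customer_id=1 -> matches Carol
  - order 4 (Camera): customer_id=1 -> matches Carol
  - order 5 (Charger): customer_id=3 -> matches Aaron
  - order 6 (Desk): customer_id=NULL, no match -> kept with NULL
  - order 7 (Mouse): customer_id=1 -> matches Carol
  - order 8 (Tablet): customer_id=NULL, no match -> kept with NULL
All 8 rows appear; 2 have NULL customer.

SQL:
SELECT a.product, b.name AS customer
FROM orders a
LEFT JOIN customers b ON a.customer_id = b.id

Result:
product | customer
--------+---------
Stapler | Carol   
Pen     | Aaron   
Router  | Carol   
Camera  | Carol   
Charger | Aaron   
Desk    | NULL    
Mouse   | Carol   
Tablet  | NULL    


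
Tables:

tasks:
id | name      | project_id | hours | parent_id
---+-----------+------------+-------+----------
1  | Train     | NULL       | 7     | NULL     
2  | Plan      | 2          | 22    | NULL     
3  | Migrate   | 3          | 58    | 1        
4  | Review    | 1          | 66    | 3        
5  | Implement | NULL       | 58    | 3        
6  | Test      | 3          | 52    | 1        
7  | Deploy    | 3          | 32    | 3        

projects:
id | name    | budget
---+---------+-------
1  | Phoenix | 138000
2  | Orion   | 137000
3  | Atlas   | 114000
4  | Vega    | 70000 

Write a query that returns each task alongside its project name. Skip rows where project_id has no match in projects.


INNER JOIN keeps only tasks rows whose project_id matches an id in projects. Walk through each task:
  - task 1 (Train): project_id=NULL, no match -> dropped
  - task 2 (Plan): project_id=2 -> matches Orion
  - task 3 (Migrate): project_id=3 -> matches Atlas
  - task 4 (Review): project_id=1 -> matches Phoenix
  - task 5 (Implement): project_id=NULL, no match -> dropped
  - task 6 (Test): project_id=3 -> matches Atlas
  - task 7 (Deploy): project_id=3 -> matches Atlas
So 2 of 7 rows are dropped.

SQL:
SELECT a.name, b.name AS project
FROM tasks a
INNER JOIN projects b ON a.project_id = b.id

Result:
name    | project
--------+--------
Plan    | Orion  
Migrate | Atlas  
Review  | Phoenix
Test    | Atlas  
Deploy  | Atlas  


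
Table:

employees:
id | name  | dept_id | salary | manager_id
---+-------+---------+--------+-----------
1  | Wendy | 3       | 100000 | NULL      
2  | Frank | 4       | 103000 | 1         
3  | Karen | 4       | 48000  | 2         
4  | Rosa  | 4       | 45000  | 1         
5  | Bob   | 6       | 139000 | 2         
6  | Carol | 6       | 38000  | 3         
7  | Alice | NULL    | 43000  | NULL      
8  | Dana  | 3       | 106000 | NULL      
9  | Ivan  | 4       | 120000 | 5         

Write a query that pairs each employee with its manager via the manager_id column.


This is a self-join: employees is joined to a second copy of itself, matching each row's manager_id to another row's id. Use LEFT JOIN so rows with manager_id=NULL are kept.
  - employee 1 (Wendy): manager_id=NULL -> NULL
  - employee 2 (Frank): manager_id=1 -> Wendy
  - employee 3 (Karen): manager_id=2 -> Frank
  - employee 4 (Rosa): manager_id=1 -> Wendy
  - employee 5 (Bob): manager_id=2 -> Frank
  - employee 6 (Carol): manager_id=3 -> Karen
  - employee 7 (Alice): manager_id=NULL -> NULL
  - employee 8 (Dana): manager_id=NULL -> NULL
  - employee 9 (Ivan): manager_id=5 -> Bob

SQL:
SELECT a.name AS item, b.name AS manager
FROM employees a
LEFT JOIN employees b ON a.manager_id = b.id

Result:
item  | manager
------+--------
Wendy | NULL   
Frank | Wendy  
Karen | Frank  
Rosa  | Wendy  
Bob   | Frank  
Carol | Karen  
Alice | NULL   
Dana  | NULL   
Ivan  | Bob    


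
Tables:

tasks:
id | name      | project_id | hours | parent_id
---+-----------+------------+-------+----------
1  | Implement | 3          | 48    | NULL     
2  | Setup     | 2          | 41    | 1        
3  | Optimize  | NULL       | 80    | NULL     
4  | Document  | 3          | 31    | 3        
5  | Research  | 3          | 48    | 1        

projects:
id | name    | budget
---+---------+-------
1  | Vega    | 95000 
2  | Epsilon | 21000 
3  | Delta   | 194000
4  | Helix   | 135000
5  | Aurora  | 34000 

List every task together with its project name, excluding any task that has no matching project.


INNER JOIN keeps only tasks rows whose project_id matches an id in projects. Walk through each task:
  - task 1 (Implement): project_id=3 -> matches Delta
  - task 2 (Setup): project_id=2 -> matches Epsilon
  - task 3 (Optimize): project_id=NULL, no match -> dropped
  - task 4 (Document): project_id=3 -> matches Delta
  - task 5 (Research): project_id=3 -> matches Delta
So 1 of 5 rows is dropped.

SQL:
SELECT a.name, b.name AS project
FROM tasks a
INNER JOIN projects b ON a.project_id = b.id

Result:
name      | project
----------+--------
Implement | Delta  
Setup     | Epsilon
Document  | Delta  
Research  | Delta  


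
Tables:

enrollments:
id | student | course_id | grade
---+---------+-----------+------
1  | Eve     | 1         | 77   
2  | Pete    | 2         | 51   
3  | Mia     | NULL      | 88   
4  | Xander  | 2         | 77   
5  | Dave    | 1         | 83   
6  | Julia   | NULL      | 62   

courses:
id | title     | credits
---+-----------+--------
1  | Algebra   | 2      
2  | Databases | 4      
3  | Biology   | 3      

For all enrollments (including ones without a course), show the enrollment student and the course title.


LEFT JOIN keeps every row from enrollments (the left table); where course_id has no match in courses, the course columns become NULL. Walk through each enrollment:
  - enrollment 1 (Eve): course_id=1 -> matches Algebra
  - enrollment 2 (Pete): course_id=2 -> matches Databases
  - enrollment 3 (Mia): course_id=NULL, no match -> kept with NULL
  - enrollment 4 (Xander): course_id=2 -> matches Databases
  - enrollment 5 (Dave): course_id=1 -> matches Algebra
  - enrollment 6 (Julia): course_id=NULL, no match -> kept with NULL
All 6 rows appear; 2 have NULL course.

SQL:
SELECT a.student, b.title AS course
FROM enrollments a
LEFT JOIN courses b ON a.course_id = b.id

Result:
student | course   
--------+----------
Eve     | Algebra  
Pete    | Databases
Mia     | NULL     
Xander  | Databases
Dave    | Algebra  
Julia   | NULL     


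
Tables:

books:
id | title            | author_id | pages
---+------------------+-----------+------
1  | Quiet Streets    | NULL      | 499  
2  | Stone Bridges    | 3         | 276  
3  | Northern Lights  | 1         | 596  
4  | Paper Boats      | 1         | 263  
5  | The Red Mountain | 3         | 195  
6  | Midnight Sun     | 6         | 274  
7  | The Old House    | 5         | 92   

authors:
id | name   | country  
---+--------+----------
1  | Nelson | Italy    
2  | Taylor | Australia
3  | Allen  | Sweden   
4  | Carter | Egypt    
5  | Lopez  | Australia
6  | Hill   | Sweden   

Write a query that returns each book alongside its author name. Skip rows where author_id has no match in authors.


INNER JOIN keeps only books rows whose author_id matches an id in authors. Walk through each book:
  - book 1 (Quiet Streets): author_id=NULL, no match -> dropped
  - book 2 (Stone Bridges): author_id=3 -> matches Allen
  - book 3 (Northern Lights): author_id=1 -> matches Nelson
  - book 4 (Paper Boats): author_id=1 -> matches Nelson
  - book 5 (The Red Mountain): author_id=3 -> matches Allen
  - book 6 (Midnight Sun): author_id=6 -> matches Hill
  - book 7 (The Old House): author_id=5 -> matches Lopez
So 1 of 7 rows is dropped.

SQL:
SELECT a.title, b.name AS author
FROM books a
INNER JOIN authors b ON a.author_id = b.id

Result:
title            | author
-----------------+-------
Stone Bridges    | Allen 
Northern Lights  | Nelson
Paper Boats      | Nelson
The Red Mountain | Allen 
Midnight Sun     | Hill  
The Old House    | Lopez 


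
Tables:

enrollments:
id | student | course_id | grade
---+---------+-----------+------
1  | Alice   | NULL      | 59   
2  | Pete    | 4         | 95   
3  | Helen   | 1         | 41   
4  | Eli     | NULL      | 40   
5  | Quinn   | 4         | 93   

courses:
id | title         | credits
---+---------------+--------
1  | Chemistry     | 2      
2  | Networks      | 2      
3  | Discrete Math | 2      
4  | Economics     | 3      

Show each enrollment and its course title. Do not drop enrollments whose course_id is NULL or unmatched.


LEFT JOIN keeps every row from enrollments (the left table); where course_id has no match in courses, the course columns become NULL. Walk through each enrollment:
  - enrollment 1 (Alice): course_id=NULL, no match -> kept with NULL
  - enrollment 2 (Pete): course_id=4 -> matches Economics
  - enrollment 3 (Helen): course_id=1 -> matches Chemistry
  - enrollment 4 (Eli): course_id=NULL, no match -> kept with NULL
  - enrollment 5 (Quinn): course_id=4 -> matches Economics
All 5 rows appear; 2 have NULL course.

SQL:
SELECT a.student, b.title AS course
FROM enrollments a
LEFT JOIN courses b ON a.course_id = b.id

Result:
student | course   
--------+----------
Alice   | NULL     
Pete    | Economics
Helen   | Chemistry
Eli     | NULL     
Quinn   | Economics
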